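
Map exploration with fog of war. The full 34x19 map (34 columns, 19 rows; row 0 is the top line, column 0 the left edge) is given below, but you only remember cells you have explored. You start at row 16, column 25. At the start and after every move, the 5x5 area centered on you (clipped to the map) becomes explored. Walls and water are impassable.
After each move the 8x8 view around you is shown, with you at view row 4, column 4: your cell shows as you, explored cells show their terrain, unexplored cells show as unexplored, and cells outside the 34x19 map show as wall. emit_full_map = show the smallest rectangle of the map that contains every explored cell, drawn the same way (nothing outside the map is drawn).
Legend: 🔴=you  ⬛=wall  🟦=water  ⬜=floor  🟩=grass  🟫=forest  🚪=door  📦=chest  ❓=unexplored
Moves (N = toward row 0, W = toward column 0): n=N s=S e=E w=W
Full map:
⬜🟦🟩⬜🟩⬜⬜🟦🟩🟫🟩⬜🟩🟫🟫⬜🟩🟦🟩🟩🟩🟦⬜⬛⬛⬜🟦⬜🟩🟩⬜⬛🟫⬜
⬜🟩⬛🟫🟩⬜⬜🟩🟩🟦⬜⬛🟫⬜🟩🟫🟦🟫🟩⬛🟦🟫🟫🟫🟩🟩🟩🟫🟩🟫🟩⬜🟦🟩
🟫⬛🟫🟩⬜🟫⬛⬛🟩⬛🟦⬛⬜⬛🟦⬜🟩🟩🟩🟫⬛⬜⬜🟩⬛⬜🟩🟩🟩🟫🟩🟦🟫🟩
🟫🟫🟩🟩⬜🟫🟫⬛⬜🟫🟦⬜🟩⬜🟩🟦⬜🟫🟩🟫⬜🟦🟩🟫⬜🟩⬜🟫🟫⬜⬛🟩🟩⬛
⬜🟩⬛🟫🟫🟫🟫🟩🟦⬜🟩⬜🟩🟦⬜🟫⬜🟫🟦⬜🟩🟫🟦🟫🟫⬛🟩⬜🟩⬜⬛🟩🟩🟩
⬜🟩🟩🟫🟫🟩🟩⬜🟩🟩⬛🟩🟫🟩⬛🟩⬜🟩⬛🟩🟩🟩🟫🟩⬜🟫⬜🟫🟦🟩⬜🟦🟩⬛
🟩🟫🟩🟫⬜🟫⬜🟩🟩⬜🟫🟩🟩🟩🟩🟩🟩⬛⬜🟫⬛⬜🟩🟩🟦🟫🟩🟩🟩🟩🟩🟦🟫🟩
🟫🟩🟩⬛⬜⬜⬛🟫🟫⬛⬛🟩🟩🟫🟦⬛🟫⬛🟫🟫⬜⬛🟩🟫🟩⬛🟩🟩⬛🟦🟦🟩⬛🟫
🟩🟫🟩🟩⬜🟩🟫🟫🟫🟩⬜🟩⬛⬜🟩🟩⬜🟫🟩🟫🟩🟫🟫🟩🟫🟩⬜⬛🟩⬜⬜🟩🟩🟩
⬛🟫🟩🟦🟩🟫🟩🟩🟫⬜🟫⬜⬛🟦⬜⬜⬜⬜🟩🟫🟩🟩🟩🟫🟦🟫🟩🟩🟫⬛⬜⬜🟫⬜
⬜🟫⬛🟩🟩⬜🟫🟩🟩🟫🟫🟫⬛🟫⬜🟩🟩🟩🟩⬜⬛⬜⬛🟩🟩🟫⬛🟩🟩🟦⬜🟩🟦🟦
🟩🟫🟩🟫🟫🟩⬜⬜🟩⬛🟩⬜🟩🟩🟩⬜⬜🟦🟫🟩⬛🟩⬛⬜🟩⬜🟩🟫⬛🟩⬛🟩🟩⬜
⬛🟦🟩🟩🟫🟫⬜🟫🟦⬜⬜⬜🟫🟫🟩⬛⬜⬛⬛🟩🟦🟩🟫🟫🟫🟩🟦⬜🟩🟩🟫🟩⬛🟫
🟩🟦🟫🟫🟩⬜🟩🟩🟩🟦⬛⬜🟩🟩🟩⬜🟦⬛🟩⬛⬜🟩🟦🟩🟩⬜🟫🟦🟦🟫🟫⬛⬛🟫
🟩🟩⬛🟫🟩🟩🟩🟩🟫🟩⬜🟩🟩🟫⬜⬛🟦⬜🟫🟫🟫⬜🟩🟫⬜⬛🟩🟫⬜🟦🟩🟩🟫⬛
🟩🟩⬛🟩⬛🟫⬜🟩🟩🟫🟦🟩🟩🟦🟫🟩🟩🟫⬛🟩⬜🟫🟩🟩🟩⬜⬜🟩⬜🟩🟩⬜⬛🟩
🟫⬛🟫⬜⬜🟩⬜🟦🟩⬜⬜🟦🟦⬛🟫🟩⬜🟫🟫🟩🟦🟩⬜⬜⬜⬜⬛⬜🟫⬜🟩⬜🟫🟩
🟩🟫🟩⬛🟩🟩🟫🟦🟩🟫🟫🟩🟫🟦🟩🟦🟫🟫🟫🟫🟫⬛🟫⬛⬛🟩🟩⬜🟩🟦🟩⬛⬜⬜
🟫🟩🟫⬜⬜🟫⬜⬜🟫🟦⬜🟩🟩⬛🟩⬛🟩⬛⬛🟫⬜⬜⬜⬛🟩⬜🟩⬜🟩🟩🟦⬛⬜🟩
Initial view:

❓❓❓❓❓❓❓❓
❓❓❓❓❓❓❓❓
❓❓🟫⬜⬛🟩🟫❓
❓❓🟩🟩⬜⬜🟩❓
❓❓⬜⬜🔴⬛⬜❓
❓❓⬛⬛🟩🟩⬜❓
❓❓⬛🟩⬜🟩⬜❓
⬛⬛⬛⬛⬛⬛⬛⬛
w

❓❓❓❓❓❓❓❓
❓❓❓❓❓❓❓❓
❓❓🟩🟫⬜⬛🟩🟫
❓❓🟩🟩🟩⬜⬜🟩
❓❓⬜⬜🔴⬜⬛⬜
❓❓🟫⬛⬛🟩🟩⬜
❓❓⬜⬛🟩⬜🟩⬜
⬛⬛⬛⬛⬛⬛⬛⬛

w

❓❓❓❓❓❓❓❓
❓❓❓❓❓❓❓❓
❓❓⬜🟩🟫⬜⬛🟩
❓❓🟫🟩🟩🟩⬜⬜
❓❓🟩⬜🔴⬜⬜⬛
❓❓⬛🟫⬛⬛🟩🟩
❓❓⬜⬜⬛🟩⬜🟩
⬛⬛⬛⬛⬛⬛⬛⬛

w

❓❓❓❓❓❓❓❓
❓❓❓❓❓❓❓❓
❓❓🟫⬜🟩🟫⬜⬛
❓❓⬜🟫🟩🟩🟩⬜
❓❓🟦🟩🔴⬜⬜⬜
❓❓🟫⬛🟫⬛⬛🟩
❓❓⬜⬜⬜⬛🟩⬜
⬛⬛⬛⬛⬛⬛⬛⬛

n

❓❓❓❓❓❓❓❓
❓❓❓❓❓❓❓❓
❓❓⬜🟩🟦🟩🟩❓
❓❓🟫⬜🟩🟫⬜⬛
❓❓⬜🟫🔴🟩🟩⬜
❓❓🟦🟩⬜⬜⬜⬜
❓❓🟫⬛🟫⬛⬛🟩
❓❓⬜⬜⬜⬛🟩⬜

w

❓❓❓❓❓❓❓❓
❓❓❓❓❓❓❓❓
❓❓⬛⬜🟩🟦🟩🟩
❓❓🟫🟫⬜🟩🟫⬜
❓❓🟩⬜🔴🟩🟩🟩
❓❓🟩🟦🟩⬜⬜⬜
❓❓🟫🟫⬛🟫⬛⬛
❓❓❓⬜⬜⬜⬛🟩

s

❓❓❓❓❓❓❓❓
❓❓⬛⬜🟩🟦🟩🟩
❓❓🟫🟫⬜🟩🟫⬜
❓❓🟩⬜🟫🟩🟩🟩
❓❓🟩🟦🔴⬜⬜⬜
❓❓🟫🟫⬛🟫⬛⬛
❓❓🟫⬜⬜⬜⬛🟩
⬛⬛⬛⬛⬛⬛⬛⬛

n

❓❓❓❓❓❓❓❓
❓❓❓❓❓❓❓❓
❓❓⬛⬜🟩🟦🟩🟩
❓❓🟫🟫⬜🟩🟫⬜
❓❓🟩⬜🔴🟩🟩🟩
❓❓🟩🟦🟩⬜⬜⬜
❓❓🟫🟫⬛🟫⬛⬛
❓❓🟫⬜⬜⬜⬛🟩

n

❓❓❓❓❓❓❓❓
❓❓❓❓❓❓❓❓
❓❓🟩🟦🟩🟫🟫❓
❓❓⬛⬜🟩🟦🟩🟩
❓❓🟫🟫🔴🟩🟫⬜
❓❓🟩⬜🟫🟩🟩🟩
❓❓🟩🟦🟩⬜⬜⬜
❓❓🟫🟫⬛🟫⬛⬛

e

❓❓❓❓❓❓❓❓
❓❓❓❓❓❓❓❓
❓🟩🟦🟩🟫🟫🟫❓
❓⬛⬜🟩🟦🟩🟩❓
❓🟫🟫⬜🔴🟫⬜⬛
❓🟩⬜🟫🟩🟩🟩⬜
❓🟩🟦🟩⬜⬜⬜⬜
❓🟫🟫⬛🟫⬛⬛🟩

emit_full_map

🟩🟦🟩🟫🟫🟫❓❓❓
⬛⬜🟩🟦🟩🟩❓❓❓
🟫🟫⬜🔴🟫⬜⬛🟩🟫
🟩⬜🟫🟩🟩🟩⬜⬜🟩
🟩🟦🟩⬜⬜⬜⬜⬛⬜
🟫🟫⬛🟫⬛⬛🟩🟩⬜
🟫⬜⬜⬜⬛🟩⬜🟩⬜

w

❓❓❓❓❓❓❓❓
❓❓❓❓❓❓❓❓
❓❓🟩🟦🟩🟫🟫🟫
❓❓⬛⬜🟩🟦🟩🟩
❓❓🟫🟫🔴🟩🟫⬜
❓❓🟩⬜🟫🟩🟩🟩
❓❓🟩🟦🟩⬜⬜⬜
❓❓🟫🟫⬛🟫⬛⬛

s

❓❓❓❓❓❓❓❓
❓❓🟩🟦🟩🟫🟫🟫
❓❓⬛⬜🟩🟦🟩🟩
❓❓🟫🟫⬜🟩🟫⬜
❓❓🟩⬜🔴🟩🟩🟩
❓❓🟩🟦🟩⬜⬜⬜
❓❓🟫🟫⬛🟫⬛⬛
❓❓🟫⬜⬜⬜⬛🟩

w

❓❓❓❓❓❓❓❓
❓❓❓🟩🟦🟩🟫🟫
❓❓🟩⬛⬜🟩🟦🟩
❓❓🟫🟫🟫⬜🟩🟫
❓❓⬛🟩🔴🟫🟩🟩
❓❓🟫🟩🟦🟩⬜⬜
❓❓🟫🟫🟫⬛🟫⬛
❓❓❓🟫⬜⬜⬜⬛

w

❓❓❓❓❓❓❓❓
❓❓❓❓🟩🟦🟩🟫
❓❓⬛🟩⬛⬜🟩🟦
❓❓⬜🟫🟫🟫⬜🟩
❓❓🟫⬛🔴⬜🟫🟩
❓❓🟫🟫🟩🟦🟩⬜
❓❓🟫🟫🟫🟫⬛🟫
❓❓❓❓🟫⬜⬜⬜

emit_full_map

❓❓🟩🟦🟩🟫🟫🟫❓❓❓
⬛🟩⬛⬜🟩🟦🟩🟩❓❓❓
⬜🟫🟫🟫⬜🟩🟫⬜⬛🟩🟫
🟫⬛🔴⬜🟫🟩🟩🟩⬜⬜🟩
🟫🟫🟩🟦🟩⬜⬜⬜⬜⬛⬜
🟫🟫🟫🟫⬛🟫⬛⬛🟩🟩⬜
❓❓🟫⬜⬜⬜⬛🟩⬜🟩⬜

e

❓❓❓❓❓❓❓❓
❓❓❓🟩🟦🟩🟫🟫
❓⬛🟩⬛⬜🟩🟦🟩
❓⬜🟫🟫🟫⬜🟩🟫
❓🟫⬛🟩🔴🟫🟩🟩
❓🟫🟫🟩🟦🟩⬜⬜
❓🟫🟫🟫🟫⬛🟫⬛
❓❓❓🟫⬜⬜⬜⬛

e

❓❓❓❓❓❓❓❓
❓❓🟩🟦🟩🟫🟫🟫
⬛🟩⬛⬜🟩🟦🟩🟩
⬜🟫🟫🟫⬜🟩🟫⬜
🟫⬛🟩⬜🔴🟩🟩🟩
🟫🟫🟩🟦🟩⬜⬜⬜
🟫🟫🟫🟫⬛🟫⬛⬛
❓❓🟫⬜⬜⬜⬛🟩

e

❓❓❓❓❓❓❓❓
❓🟩🟦🟩🟫🟫🟫❓
🟩⬛⬜🟩🟦🟩🟩❓
🟫🟫🟫⬜🟩🟫⬜⬛
⬛🟩⬜🟫🔴🟩🟩⬜
🟫🟩🟦🟩⬜⬜⬜⬜
🟫🟫🟫⬛🟫⬛⬛🟩
❓🟫⬜⬜⬜⬛🟩⬜

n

❓❓❓❓❓❓❓❓
❓❓❓❓❓❓❓❓
❓🟩🟦🟩🟫🟫🟫❓
🟩⬛⬜🟩🟦🟩🟩❓
🟫🟫🟫⬜🔴🟫⬜⬛
⬛🟩⬜🟫🟩🟩🟩⬜
🟫🟩🟦🟩⬜⬜⬜⬜
🟫🟫🟫⬛🟫⬛⬛🟩

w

❓❓❓❓❓❓❓❓
❓❓❓❓❓❓❓❓
❓❓🟩🟦🟩🟫🟫🟫
⬛🟩⬛⬜🟩🟦🟩🟩
⬜🟫🟫🟫🔴🟩🟫⬜
🟫⬛🟩⬜🟫🟩🟩🟩
🟫🟫🟩🟦🟩⬜⬜⬜
🟫🟫🟫🟫⬛🟫⬛⬛

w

❓❓❓❓❓❓❓❓
❓❓❓❓❓❓❓❓
❓❓⬛🟩🟦🟩🟫🟫
❓⬛🟩⬛⬜🟩🟦🟩
❓⬜🟫🟫🔴⬜🟩🟫
❓🟫⬛🟩⬜🟫🟩🟩
❓🟫🟫🟩🟦🟩⬜⬜
❓🟫🟫🟫🟫⬛🟫⬛

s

❓❓❓❓❓❓❓❓
❓❓⬛🟩🟦🟩🟫🟫
❓⬛🟩⬛⬜🟩🟦🟩
❓⬜🟫🟫🟫⬜🟩🟫
❓🟫⬛🟩🔴🟫🟩🟩
❓🟫🟫🟩🟦🟩⬜⬜
❓🟫🟫🟫🟫⬛🟫⬛
❓❓❓🟫⬜⬜⬜⬛

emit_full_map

❓⬛🟩🟦🟩🟫🟫🟫❓❓❓
⬛🟩⬛⬜🟩🟦🟩🟩❓❓❓
⬜🟫🟫🟫⬜🟩🟫⬜⬛🟩🟫
🟫⬛🟩🔴🟫🟩🟩🟩⬜⬜🟩
🟫🟫🟩🟦🟩⬜⬜⬜⬜⬛⬜
🟫🟫🟫🟫⬛🟫⬛⬛🟩🟩⬜
❓❓🟫⬜⬜⬜⬛🟩⬜🟩⬜

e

❓❓❓❓❓❓❓❓
❓⬛🟩🟦🟩🟫🟫🟫
⬛🟩⬛⬜🟩🟦🟩🟩
⬜🟫🟫🟫⬜🟩🟫⬜
🟫⬛🟩⬜🔴🟩🟩🟩
🟫🟫🟩🟦🟩⬜⬜⬜
🟫🟫🟫🟫⬛🟫⬛⬛
❓❓🟫⬜⬜⬜⬛🟩

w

❓❓❓❓❓❓❓❓
❓❓⬛🟩🟦🟩🟫🟫
❓⬛🟩⬛⬜🟩🟦🟩
❓⬜🟫🟫🟫⬜🟩🟫
❓🟫⬛🟩🔴🟫🟩🟩
❓🟫🟫🟩🟦🟩⬜⬜
❓🟫🟫🟫🟫⬛🟫⬛
❓❓❓🟫⬜⬜⬜⬛

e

❓❓❓❓❓❓❓❓
❓⬛🟩🟦🟩🟫🟫🟫
⬛🟩⬛⬜🟩🟦🟩🟩
⬜🟫🟫🟫⬜🟩🟫⬜
🟫⬛🟩⬜🔴🟩🟩🟩
🟫🟫🟩🟦🟩⬜⬜⬜
🟫🟫🟫🟫⬛🟫⬛⬛
❓❓🟫⬜⬜⬜⬛🟩

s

❓⬛🟩🟦🟩🟫🟫🟫
⬛🟩⬛⬜🟩🟦🟩🟩
⬜🟫🟫🟫⬜🟩🟫⬜
🟫⬛🟩⬜🟫🟩🟩🟩
🟫🟫🟩🟦🔴⬜⬜⬜
🟫🟫🟫🟫⬛🟫⬛⬛
❓❓🟫⬜⬜⬜⬛🟩
⬛⬛⬛⬛⬛⬛⬛⬛


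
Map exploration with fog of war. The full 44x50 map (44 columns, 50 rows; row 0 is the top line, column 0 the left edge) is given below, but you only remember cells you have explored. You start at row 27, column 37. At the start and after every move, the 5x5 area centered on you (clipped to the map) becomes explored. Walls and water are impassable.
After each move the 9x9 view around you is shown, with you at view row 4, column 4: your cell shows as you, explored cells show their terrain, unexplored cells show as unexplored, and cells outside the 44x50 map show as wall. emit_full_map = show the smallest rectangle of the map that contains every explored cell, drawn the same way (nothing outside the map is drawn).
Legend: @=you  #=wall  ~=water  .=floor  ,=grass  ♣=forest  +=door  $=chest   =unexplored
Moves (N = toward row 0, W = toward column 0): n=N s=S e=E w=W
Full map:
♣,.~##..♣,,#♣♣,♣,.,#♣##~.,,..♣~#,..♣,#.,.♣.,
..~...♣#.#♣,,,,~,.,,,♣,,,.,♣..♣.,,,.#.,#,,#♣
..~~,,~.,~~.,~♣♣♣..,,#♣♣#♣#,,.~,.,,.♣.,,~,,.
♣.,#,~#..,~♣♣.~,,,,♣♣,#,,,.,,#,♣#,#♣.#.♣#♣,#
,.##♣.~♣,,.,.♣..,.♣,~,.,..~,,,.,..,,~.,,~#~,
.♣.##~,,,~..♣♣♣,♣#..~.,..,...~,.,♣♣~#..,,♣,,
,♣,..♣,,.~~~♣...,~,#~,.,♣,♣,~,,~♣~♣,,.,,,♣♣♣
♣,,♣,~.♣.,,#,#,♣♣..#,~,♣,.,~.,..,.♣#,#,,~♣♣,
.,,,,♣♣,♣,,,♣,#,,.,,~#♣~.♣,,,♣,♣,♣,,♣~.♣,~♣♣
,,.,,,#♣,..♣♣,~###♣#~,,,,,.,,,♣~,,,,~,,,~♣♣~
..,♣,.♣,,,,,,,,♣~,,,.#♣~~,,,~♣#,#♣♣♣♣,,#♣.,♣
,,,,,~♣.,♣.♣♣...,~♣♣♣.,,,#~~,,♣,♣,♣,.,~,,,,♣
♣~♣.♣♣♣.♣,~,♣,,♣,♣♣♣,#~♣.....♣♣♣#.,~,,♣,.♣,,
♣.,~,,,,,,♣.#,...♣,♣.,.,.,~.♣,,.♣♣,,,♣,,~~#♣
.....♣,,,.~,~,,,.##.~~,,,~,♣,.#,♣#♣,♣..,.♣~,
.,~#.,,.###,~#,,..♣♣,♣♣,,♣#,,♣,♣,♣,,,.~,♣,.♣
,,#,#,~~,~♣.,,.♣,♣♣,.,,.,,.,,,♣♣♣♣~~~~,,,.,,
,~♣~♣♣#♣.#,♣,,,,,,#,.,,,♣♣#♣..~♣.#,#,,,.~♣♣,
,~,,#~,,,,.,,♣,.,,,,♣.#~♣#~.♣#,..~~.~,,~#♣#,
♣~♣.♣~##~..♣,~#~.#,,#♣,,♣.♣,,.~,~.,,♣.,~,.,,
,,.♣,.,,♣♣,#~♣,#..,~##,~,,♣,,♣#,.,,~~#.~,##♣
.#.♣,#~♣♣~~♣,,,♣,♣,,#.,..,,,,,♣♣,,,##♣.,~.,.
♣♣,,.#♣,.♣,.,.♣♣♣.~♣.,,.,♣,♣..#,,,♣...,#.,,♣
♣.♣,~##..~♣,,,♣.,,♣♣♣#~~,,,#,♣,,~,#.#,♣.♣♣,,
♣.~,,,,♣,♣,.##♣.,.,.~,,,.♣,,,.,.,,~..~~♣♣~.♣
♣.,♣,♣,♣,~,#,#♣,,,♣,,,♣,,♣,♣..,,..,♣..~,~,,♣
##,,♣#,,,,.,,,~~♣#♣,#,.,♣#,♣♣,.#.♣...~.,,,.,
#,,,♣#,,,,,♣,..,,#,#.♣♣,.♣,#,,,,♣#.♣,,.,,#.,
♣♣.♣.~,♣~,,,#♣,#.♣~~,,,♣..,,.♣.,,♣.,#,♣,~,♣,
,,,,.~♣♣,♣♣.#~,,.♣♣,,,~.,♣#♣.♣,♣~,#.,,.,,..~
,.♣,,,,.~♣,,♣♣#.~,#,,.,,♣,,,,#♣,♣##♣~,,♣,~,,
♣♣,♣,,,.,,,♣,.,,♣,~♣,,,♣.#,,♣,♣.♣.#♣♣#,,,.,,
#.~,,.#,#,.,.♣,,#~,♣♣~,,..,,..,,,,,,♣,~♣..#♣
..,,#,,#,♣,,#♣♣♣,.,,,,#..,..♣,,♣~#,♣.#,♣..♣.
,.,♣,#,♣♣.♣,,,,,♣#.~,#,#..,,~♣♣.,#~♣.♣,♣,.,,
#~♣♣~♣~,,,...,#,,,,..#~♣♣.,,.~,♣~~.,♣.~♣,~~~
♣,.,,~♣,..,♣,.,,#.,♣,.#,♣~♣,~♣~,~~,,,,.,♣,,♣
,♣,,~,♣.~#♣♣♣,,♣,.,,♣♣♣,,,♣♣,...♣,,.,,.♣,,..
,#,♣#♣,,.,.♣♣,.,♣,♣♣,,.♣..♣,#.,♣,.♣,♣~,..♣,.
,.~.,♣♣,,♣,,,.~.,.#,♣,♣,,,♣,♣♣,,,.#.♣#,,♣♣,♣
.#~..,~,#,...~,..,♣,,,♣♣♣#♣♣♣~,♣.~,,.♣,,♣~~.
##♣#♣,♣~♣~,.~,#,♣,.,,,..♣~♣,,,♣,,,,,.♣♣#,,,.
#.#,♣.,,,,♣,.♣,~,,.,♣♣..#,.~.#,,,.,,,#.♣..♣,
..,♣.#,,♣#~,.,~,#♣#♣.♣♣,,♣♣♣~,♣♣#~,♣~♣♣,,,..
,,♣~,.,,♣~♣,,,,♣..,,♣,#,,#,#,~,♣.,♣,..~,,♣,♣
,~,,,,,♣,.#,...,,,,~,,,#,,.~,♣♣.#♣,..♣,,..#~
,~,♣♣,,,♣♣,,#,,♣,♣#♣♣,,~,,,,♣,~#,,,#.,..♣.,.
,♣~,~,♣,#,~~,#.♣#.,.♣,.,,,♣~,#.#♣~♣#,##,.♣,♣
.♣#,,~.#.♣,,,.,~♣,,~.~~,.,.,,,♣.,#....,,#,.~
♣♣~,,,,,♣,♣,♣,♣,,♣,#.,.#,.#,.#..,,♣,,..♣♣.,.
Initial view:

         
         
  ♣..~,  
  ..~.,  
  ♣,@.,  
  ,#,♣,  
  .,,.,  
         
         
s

         
  ♣..~,  
  ..~.,  
  ♣,,.,  
  ,#@♣,  
  .,,.,  
  ♣~,,♣  
         
         

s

  ♣..~,  
  ..~.,  
  ♣,,.,  
  ,#,♣,  
  .,@.,  
  ♣~,,♣  
  ♣♣#,,  
         
         

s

  ..~.,  
  ♣,,.,  
  ,#,♣,  
  .,,.,  
  ♣~@,♣  
  ♣♣#,,  
  ,♣,~♣  
         
         

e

 ..~.,   
 ♣,,.,   
 ,#,♣,~  
 .,,.,,  
 ♣~,@♣,  
 ♣♣#,,,  
 ,♣,~♣.  
         
         

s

 ♣,,.,   
 ,#,♣,~  
 .,,.,,  
 ♣~,,♣,  
 ♣♣#@,,  
 ,♣,~♣.  
  .#,♣.  
         
         

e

♣,,.,    
,#,♣,~   
.,,.,,.  
♣~,,♣,~  
♣♣#,@,.  
,♣,~♣..  
 .#,♣..  
         
         

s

,#,♣,~   
.,,.,,.  
♣~,,♣,~  
♣♣#,,,.  
,♣,~@..  
 .#,♣..  
  ♣,♣,.  
         
         

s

.,,.,,.  
♣~,,♣,~  
♣♣#,,,.  
,♣,~♣..  
 .#,@..  
  ♣,♣,.  
  .~♣,~  
         
         

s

♣~,,♣,~  
♣♣#,,,.  
,♣,~♣..  
 .#,♣..  
  ♣,@,.  
  .~♣,~  
  ,.,♣,  
         
         

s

♣♣#,,,.  
,♣,~♣..  
 .#,♣..  
  ♣,♣,.  
  .~@,~  
  ,.,♣,  
  ,.♣,,  
         
         

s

,♣,~♣..  
 .#,♣..  
  ♣,♣,.  
  .~♣,~  
  ,.@♣,  
  ,.♣,,  
  ~,..♣  
         
         

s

 .#,♣..  
  ♣,♣,.  
  .~♣,~  
  ,.,♣,  
  ,.@,,  
  ~,..♣  
  #,,♣♣  
         
         

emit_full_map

♣..~,  
..~.,  
♣,,.,  
,#,♣,~ 
.,,.,,.
♣~,,♣,~
♣♣#,,,.
,♣,~♣..
 .#,♣..
  ♣,♣,.
  .~♣,~
  ,.,♣,
  ,.@,,
  ~,..♣
  #,,♣♣

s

  ♣,♣,.  
  .~♣,~  
  ,.,♣,  
  ,.♣,,  
  ~,@.♣  
  #,,♣♣  
  ♣,,♣~  
         
         

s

  .~♣,~  
  ,.,♣,  
  ,.♣,,  
  ~,..♣  
  #,@♣♣  
  ♣,,♣~  
  ♣♣#,,  
         
         

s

  ,.,♣,  
  ,.♣,,  
  ~,..♣  
  #,,♣♣  
  ♣,@♣~  
  ♣♣#,,  
  #.♣..  
         
         

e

 ,.,♣,  #
 ,.♣,,  #
 ~,..♣, #
 #,,♣♣, #
 ♣,,@~~ #
 ♣♣#,,, #
 #.♣..♣ #
        #
        #

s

 ,.♣,,  #
 ~,..♣, #
 #,,♣♣, #
 ♣,,♣~~ #
 ♣♣#@,, #
 #.♣..♣ #
  ♣,,,. #
        #
        #

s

 ~,..♣, #
 #,,♣♣, #
 ♣,,♣~~ #
 ♣♣#,,, #
 #.♣@.♣ #
  ♣,,,. #
  ~,,♣, #
        #
        #

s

 #,,♣♣, #
 ♣,,♣~~ #
 ♣♣#,,, #
 #.♣..♣ #
  ♣,@,. #
  ~,,♣, #
  ,,..# #
        #
        #

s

 ♣,,♣~~ #
 ♣♣#,,, #
 #.♣..♣ #
  ♣,,,. #
  ~,@♣, #
  ,,..# #
  ..♣., #
        #
        #

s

 ♣♣#,,, #
 #.♣..♣ #
  ♣,,,. #
  ~,,♣, #
  ,,@.# #
  ..♣., #
  #,.♣, #
        #
        #

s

 #.♣..♣ #
  ♣,,,. #
  ~,,♣, #
  ,,..# #
  ..@., #
  #,.♣, #
  ,,#,. #
        #
#########

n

 ♣♣#,,, #
 #.♣..♣ #
  ♣,,,. #
  ~,,♣, #
  ,,@.# #
  ..♣., #
  #,.♣, #
  ,,#,. #
        #

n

 ♣,,♣~~ #
 ♣♣#,,, #
 #.♣..♣ #
  ♣,,,. #
  ~,@♣, #
  ,,..# #
  ..♣., #
  #,.♣, #
  ,,#,. #

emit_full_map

♣..~,   
..~.,   
♣,,.,   
,#,♣,~  
.,,.,,. 
♣~,,♣,~ 
♣♣#,,,. 
,♣,~♣.. 
 .#,♣.. 
  ♣,♣,. 
  .~♣,~ 
  ,.,♣, 
  ,.♣,, 
  ~,..♣,
  #,,♣♣,
  ♣,,♣~~
  ♣♣#,,,
  #.♣..♣
   ♣,,,.
   ~,@♣,
   ,,..#
   ..♣.,
   #,.♣,
   ,,#,.

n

 #,,♣♣, #
 ♣,,♣~~ #
 ♣♣#,,, #
 #.♣..♣ #
  ♣,@,. #
  ~,,♣, #
  ,,..# #
  ..♣., #
  #,.♣, #

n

 ~,..♣, #
 #,,♣♣, #
 ♣,,♣~~ #
 ♣♣#,,, #
 #.♣@.♣ #
  ♣,,,. #
  ~,,♣, #
  ,,..# #
  ..♣., #

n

 ,.♣,,  #
 ~,..♣, #
 #,,♣♣, #
 ♣,,♣~~ #
 ♣♣#@,, #
 #.♣..♣ #
  ♣,,,. #
  ~,,♣, #
  ,,..# #

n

 ,.,♣,  #
 ,.♣,,  #
 ~,..♣, #
 #,,♣♣, #
 ♣,,@~~ #
 ♣♣#,,, #
 #.♣..♣ #
  ♣,,,. #
  ~,,♣, #

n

 .~♣,~  #
 ,.,♣,  #
 ,.♣,,. #
 ~,..♣, #
 #,,@♣, #
 ♣,,♣~~ #
 ♣♣#,,, #
 #.♣..♣ #
  ♣,,,. #

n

 ♣,♣,.  #
 .~♣,~  #
 ,.,♣,, #
 ,.♣,,. #
 ~,.@♣, #
 #,,♣♣, #
 ♣,,♣~~ #
 ♣♣#,,, #
 #.♣..♣ #

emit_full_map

♣..~,   
..~.,   
♣,,.,   
,#,♣,~  
.,,.,,. 
♣~,,♣,~ 
♣♣#,,,. 
,♣,~♣.. 
 .#,♣.. 
  ♣,♣,. 
  .~♣,~ 
  ,.,♣,,
  ,.♣,,.
  ~,.@♣,
  #,,♣♣,
  ♣,,♣~~
  ♣♣#,,,
  #.♣..♣
   ♣,,,.
   ~,,♣,
   ,,..#
   ..♣.,
   #,.♣,
   ,,#,.


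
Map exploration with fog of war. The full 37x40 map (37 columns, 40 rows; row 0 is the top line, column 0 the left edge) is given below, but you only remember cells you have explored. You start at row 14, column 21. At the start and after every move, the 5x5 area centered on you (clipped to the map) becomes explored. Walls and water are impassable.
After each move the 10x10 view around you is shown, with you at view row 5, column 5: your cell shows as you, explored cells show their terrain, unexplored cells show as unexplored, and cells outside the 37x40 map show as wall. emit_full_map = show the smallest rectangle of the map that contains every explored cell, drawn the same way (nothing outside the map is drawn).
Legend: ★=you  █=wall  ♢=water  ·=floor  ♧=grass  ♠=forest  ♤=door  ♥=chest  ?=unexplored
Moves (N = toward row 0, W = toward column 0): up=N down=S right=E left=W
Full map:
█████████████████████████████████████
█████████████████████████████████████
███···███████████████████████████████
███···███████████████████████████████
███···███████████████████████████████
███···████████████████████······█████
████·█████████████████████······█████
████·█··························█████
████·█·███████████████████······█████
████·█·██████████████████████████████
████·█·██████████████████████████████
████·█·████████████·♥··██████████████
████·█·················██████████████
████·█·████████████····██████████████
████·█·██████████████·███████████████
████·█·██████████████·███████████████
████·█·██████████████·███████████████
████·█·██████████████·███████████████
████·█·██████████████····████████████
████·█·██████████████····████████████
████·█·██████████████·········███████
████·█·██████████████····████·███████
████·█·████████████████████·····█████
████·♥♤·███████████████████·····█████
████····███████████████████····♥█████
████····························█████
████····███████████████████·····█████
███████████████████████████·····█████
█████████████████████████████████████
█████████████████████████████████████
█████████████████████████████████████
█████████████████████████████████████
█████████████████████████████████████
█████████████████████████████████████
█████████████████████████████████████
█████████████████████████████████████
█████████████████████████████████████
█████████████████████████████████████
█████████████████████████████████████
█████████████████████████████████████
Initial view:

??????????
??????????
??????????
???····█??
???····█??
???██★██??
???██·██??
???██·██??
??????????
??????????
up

??????????
??????????
??????????
???·♥··█??
???····█??
???··★·█??
???██·██??
???██·██??
???██·██??
??????????

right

??????????
??????????
??????????
??·♥··██??
??····██??
??···★██??
??██·███??
??██·███??
??██·██???
??????????

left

??????????
??????????
??????????
???·♥··██?
???····██?
???··★·██?
???██·███?
???██·███?
???██·██??
??????????

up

??????????
??????????
??????????
???█████??
???·♥··██?
???··★·██?
???····██?
???██·███?
???██·███?
???██·██??

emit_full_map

█████?
·♥··██
··★·██
····██
██·███
██·███
██·██?

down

??????????
??????????
???█████??
???·♥··██?
???····██?
???··★·██?
???██·███?
???██·███?
???██·██??
??????????

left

??????????
??????????
????█████?
???█·♥··██
???·····██
???█·★··██
???███·███
???███·███
????██·██?
??????????

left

??????????
??????????
?????█████
???██·♥··█
???······█
???██★···█
???████·██
???████·██
?????██·██
??????????

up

??????????
??????????
??????????
???███████
???██·♥··█
???··★···█
???██····█
???████·██
???████·██
?????██·██

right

??????????
??????????
??????????
??███████?
??██·♥··██
??···★··██
??██····██
??████·███
??████·███
????██·██?

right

??????????
??????????
??????????
?███████??
?██·♥··██?
?····★·██?
?██····██?
?████·███?
?████·███?
???██·██??

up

??????????
??????????
??????????
???█████??
?███████??
?██·♥★·██?
?······██?
?██····██?
?████·███?
?████·███?

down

??????????
??????????
???█████??
?███████??
?██·♥··██?
?····★·██?
?██····██?
?████·███?
?████·███?
???██·██??

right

??????????
??????????
??█████???
████████??
██·♥··██??
·····★██??
██····██??
████·███??
████·███??
??██·██???

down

??????????
??█████???
████████??
██·♥··██??
······██??
██···★██??
████·███??
████·███??
??██·██???
??????????

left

??????????
???█████??
?████████?
?██·♥··██?
?······██?
?██··★·██?
?████·███?
?████·███?
???██·██??
??????????

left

??????????
????█████?
??████████
??██·♥··██
??······██
??██·★··██
??████·███
??████·███
????██·██?
??????????

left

??????????
?????█████
???███████
???██·♥··█
???······█
???██★···█
???████·██
???████·██
?????██·██
??????????

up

??????????
??????????
?????█████
???███████
???██·♥··█
???··★···█
???██····█
???████·██
???████·██
?????██·██

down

??????????
?????█████
???███████
???██·♥··█
???······█
???██★···█
???████·██
???████·██
?????██·██
??????????

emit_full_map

??█████?
████████
██·♥··██
······██
██★···██
████·███
████·███
??██·██?

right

??????????
????█████?
??████████
??██·♥··██
??······██
??██·★··██
??████·███
??████·███
????██·██?
??????????

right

??????????
???█████??
?████████?
?██·♥··██?
?······██?
?██··★·██?
?████·███?
?████·███?
???██·██??
??????????


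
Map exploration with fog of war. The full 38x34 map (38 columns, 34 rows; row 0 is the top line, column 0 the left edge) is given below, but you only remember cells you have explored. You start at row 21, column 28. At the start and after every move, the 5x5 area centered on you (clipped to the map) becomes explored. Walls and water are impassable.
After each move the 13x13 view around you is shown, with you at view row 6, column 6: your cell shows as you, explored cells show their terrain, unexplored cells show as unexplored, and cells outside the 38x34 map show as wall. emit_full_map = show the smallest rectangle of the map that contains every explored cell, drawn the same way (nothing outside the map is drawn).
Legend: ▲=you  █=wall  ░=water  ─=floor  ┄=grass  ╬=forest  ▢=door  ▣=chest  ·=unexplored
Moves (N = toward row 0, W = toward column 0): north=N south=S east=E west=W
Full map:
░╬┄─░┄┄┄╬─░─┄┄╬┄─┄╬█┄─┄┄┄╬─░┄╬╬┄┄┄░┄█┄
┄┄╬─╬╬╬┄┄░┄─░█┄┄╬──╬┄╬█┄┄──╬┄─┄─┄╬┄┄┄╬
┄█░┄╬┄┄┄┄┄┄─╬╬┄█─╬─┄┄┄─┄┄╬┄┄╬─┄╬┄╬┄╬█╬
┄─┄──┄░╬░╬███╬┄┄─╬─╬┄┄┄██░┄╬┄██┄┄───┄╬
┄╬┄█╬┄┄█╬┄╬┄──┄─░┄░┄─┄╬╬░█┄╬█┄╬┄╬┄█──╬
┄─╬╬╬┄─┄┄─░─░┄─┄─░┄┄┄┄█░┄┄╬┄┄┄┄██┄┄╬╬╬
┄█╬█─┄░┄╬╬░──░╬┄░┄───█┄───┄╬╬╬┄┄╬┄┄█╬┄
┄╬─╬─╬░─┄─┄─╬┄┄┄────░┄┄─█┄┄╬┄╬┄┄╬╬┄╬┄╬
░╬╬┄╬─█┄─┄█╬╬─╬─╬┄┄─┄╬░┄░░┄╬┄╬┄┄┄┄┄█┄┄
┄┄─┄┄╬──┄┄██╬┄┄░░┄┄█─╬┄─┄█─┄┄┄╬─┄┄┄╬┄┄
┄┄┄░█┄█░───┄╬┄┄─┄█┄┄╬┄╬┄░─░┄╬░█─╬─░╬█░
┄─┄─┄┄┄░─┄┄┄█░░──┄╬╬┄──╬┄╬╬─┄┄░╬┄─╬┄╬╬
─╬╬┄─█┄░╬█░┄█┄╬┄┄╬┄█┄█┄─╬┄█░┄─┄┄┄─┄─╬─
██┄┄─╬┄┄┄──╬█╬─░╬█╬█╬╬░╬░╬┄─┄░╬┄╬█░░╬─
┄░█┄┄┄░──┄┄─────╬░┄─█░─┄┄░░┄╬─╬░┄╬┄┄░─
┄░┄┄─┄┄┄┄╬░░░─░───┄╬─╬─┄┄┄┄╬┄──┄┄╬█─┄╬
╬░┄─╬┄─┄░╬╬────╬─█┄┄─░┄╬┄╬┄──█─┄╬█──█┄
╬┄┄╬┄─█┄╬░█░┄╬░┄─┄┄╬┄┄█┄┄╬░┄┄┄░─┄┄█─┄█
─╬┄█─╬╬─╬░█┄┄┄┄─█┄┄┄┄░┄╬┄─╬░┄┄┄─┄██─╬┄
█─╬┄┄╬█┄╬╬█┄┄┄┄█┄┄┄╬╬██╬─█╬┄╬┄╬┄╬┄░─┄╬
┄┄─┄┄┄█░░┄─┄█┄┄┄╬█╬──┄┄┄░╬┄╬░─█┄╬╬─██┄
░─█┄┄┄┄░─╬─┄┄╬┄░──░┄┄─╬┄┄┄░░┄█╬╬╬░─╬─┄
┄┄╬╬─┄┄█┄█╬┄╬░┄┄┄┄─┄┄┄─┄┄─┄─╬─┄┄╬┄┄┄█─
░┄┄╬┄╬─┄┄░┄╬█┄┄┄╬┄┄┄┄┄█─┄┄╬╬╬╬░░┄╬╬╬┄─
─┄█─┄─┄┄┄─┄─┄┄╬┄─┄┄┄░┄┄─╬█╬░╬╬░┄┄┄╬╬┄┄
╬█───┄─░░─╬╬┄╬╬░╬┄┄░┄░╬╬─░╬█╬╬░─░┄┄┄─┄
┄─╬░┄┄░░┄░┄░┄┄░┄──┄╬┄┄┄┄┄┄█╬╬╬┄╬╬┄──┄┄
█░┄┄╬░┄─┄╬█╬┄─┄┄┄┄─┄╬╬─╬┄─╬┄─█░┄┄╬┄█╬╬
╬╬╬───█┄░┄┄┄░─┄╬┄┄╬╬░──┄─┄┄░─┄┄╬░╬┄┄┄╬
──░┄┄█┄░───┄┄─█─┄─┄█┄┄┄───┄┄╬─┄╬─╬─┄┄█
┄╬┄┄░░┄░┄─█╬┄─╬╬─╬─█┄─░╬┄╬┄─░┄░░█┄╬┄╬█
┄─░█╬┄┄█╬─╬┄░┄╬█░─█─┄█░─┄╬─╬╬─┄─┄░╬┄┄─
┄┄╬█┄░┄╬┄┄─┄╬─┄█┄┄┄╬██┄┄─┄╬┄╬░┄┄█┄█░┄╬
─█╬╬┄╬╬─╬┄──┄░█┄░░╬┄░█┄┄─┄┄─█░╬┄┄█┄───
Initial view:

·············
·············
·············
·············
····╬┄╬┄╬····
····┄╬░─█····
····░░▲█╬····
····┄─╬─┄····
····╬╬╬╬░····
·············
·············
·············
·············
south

·············
·············
·············
····╬┄╬┄╬····
····┄╬░─█····
····░░┄█╬····
····┄─▲─┄····
····╬╬╬╬░····
····╬░╬╬░····
·············
·············
·············
·············

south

·············
·············
····╬┄╬┄╬····
····┄╬░─█····
····░░┄█╬····
····┄─╬─┄····
····╬╬▲╬░····
····╬░╬╬░····
····╬█╬╬░····
·············
·············
·············
·············

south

·············
····╬┄╬┄╬····
····┄╬░─█····
····░░┄█╬····
····┄─╬─┄····
····╬╬╬╬░····
····╬░▲╬░····
····╬█╬╬░····
····█╬╬╬┄····
·············
·············
·············
·············

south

····╬┄╬┄╬····
····┄╬░─█····
····░░┄█╬····
····┄─╬─┄····
····╬╬╬╬░····
····╬░╬╬░····
····╬█▲╬░····
····█╬╬╬┄····
····╬┄─█░····
·············
·············
·············
·············

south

····┄╬░─█····
····░░┄█╬····
····┄─╬─┄····
····╬╬╬╬░····
····╬░╬╬░····
····╬█╬╬░····
····█╬▲╬┄····
····╬┄─█░····
····┄░─┄┄····
·············
·············
·············
·············

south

····░░┄█╬····
····┄─╬─┄····
····╬╬╬╬░····
····╬░╬╬░····
····╬█╬╬░····
····█╬╬╬┄····
····╬┄▲█░····
····┄░─┄┄····
····┄┄╬─┄····
·············
·············
·············
·············

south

····┄─╬─┄····
····╬╬╬╬░····
····╬░╬╬░····
····╬█╬╬░····
····█╬╬╬┄····
····╬┄─█░····
····┄░▲┄┄····
····┄┄╬─┄····
····┄─░┄░····
·············
·············
·············
█████████████

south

····╬╬╬╬░····
····╬░╬╬░····
····╬█╬╬░····
····█╬╬╬┄····
····╬┄─█░····
····┄░─┄┄····
····┄┄▲─┄····
····┄─░┄░····
····─╬╬─┄····
·············
·············
█████████████
█████████████

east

···╬╬╬╬░·····
···╬░╬╬░·····
···╬█╬╬░·····
···█╬╬╬┄·····
···╬┄─█░┄····
···┄░─┄┄╬····
···┄┄╬▲┄╬····
···┄─░┄░░····
···─╬╬─┄─····
·············
·············
█████████████
█████████████

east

··╬╬╬╬░······
··╬░╬╬░······
··╬█╬╬░······
··█╬╬╬┄······
··╬┄─█░┄┄····
··┄░─┄┄╬░····
··┄┄╬─▲╬─····
··┄─░┄░░█····
··─╬╬─┄─┄····
·············
·············
█████████████
█████████████

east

·╬╬╬╬░·······
·╬░╬╬░·······
·╬█╬╬░·······
·█╬╬╬┄·······
·╬┄─█░┄┄╬····
·┄░─┄┄╬░╬····
·┄┄╬─┄▲─╬····
·┄─░┄░░█┄····
·─╬╬─┄─┄░····
·············
·············
█████████████
█████████████

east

╬╬╬╬░·······█
╬░╬╬░·······█
╬█╬╬░·······█
█╬╬╬┄·······█
╬┄─█░┄┄╬┄···█
┄░─┄┄╬░╬┄···█
┄┄╬─┄╬▲╬─···█
┄─░┄░░█┄╬···█
─╬╬─┄─┄░╬···█
············█
············█
█████████████
█████████████

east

╬╬╬░·······██
░╬╬░·······██
█╬╬░·······██
╬╬╬┄·······██
┄─█░┄┄╬┄█··██
░─┄┄╬░╬┄┄··██
┄╬─┄╬─▲─┄··██
─░┄░░█┄╬┄··██
╬╬─┄─┄░╬┄··██
···········██
···········██
█████████████
█████████████

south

░╬╬░·······██
█╬╬░·······██
╬╬╬┄·······██
┄─█░┄┄╬┄█··██
░─┄┄╬░╬┄┄··██
┄╬─┄╬─╬─┄··██
─░┄░░█▲╬┄··██
╬╬─┄─┄░╬┄··██
····┄█┄█░··██
···········██
█████████████
█████████████
█████████████

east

╬╬░·······███
╬╬░·······███
╬╬┄·······███
─█░┄┄╬┄█··███
─┄┄╬░╬┄┄┄·███
╬─┄╬─╬─┄┄·███
░┄░░█┄▲┄╬·███
╬─┄─┄░╬┄┄·███
···┄█┄█░┄·███
··········███
█████████████
█████████████
█████████████

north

╬╬░·······███
╬╬░·······███
╬╬░·······███
╬╬┄·······███
─█░┄┄╬┄█╬·███
─┄┄╬░╬┄┄┄·███
╬─┄╬─╬▲┄┄·███
░┄░░█┄╬┄╬·███
╬─┄─┄░╬┄┄·███
···┄█┄█░┄·███
··········███
█████████████
█████████████

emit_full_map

╬┄╬┄╬······
┄╬░─█······
░░┄█╬······
┄─╬─┄······
╬╬╬╬░······
╬░╬╬░······
╬█╬╬░······
█╬╬╬┄······
╬┄─█░┄┄╬┄█╬
┄░─┄┄╬░╬┄┄┄
┄┄╬─┄╬─╬▲┄┄
┄─░┄░░█┄╬┄╬
─╬╬─┄─┄░╬┄┄
·····┄█┄█░┄

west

╬╬╬░·······██
░╬╬░·······██
█╬╬░·······██
╬╬╬┄·······██
┄─█░┄┄╬┄█╬·██
░─┄┄╬░╬┄┄┄·██
┄╬─┄╬─▲─┄┄·██
─░┄░░█┄╬┄╬·██
╬╬─┄─┄░╬┄┄·██
····┄█┄█░┄·██
···········██
█████████████
█████████████

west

╬╬╬╬░·······█
╬░╬╬░·······█
╬█╬╬░·······█
█╬╬╬┄·······█
╬┄─█░┄┄╬┄█╬·█
┄░─┄┄╬░╬┄┄┄·█
┄┄╬─┄╬▲╬─┄┄·█
┄─░┄░░█┄╬┄╬·█
─╬╬─┄─┄░╬┄┄·█
·····┄█┄█░┄·█
············█
█████████████
█████████████

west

·╬╬╬╬░·······
·╬░╬╬░·······
·╬█╬╬░·······
·█╬╬╬┄·······
·╬┄─█░┄┄╬┄█╬·
·┄░─┄┄╬░╬┄┄┄·
·┄┄╬─┄▲─╬─┄┄·
·┄─░┄░░█┄╬┄╬·
·─╬╬─┄─┄░╬┄┄·
······┄█┄█░┄·
·············
█████████████
█████████████

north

·┄─╬─┄·······
·╬╬╬╬░·······
·╬░╬╬░·······
·╬█╬╬░·······
·█╬╬╬┄╬╬┄····
·╬┄─█░┄┄╬┄█╬·
·┄░─┄┄▲░╬┄┄┄·
·┄┄╬─┄╬─╬─┄┄·
·┄─░┄░░█┄╬┄╬·
·─╬╬─┄─┄░╬┄┄·
······┄█┄█░┄·
·············
█████████████

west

··┄─╬─┄······
··╬╬╬╬░······
··╬░╬╬░······
··╬█╬╬░······
··█╬╬╬┄╬╬┄···
··╬┄─█░┄┄╬┄█╬
··┄░─┄▲╬░╬┄┄┄
··┄┄╬─┄╬─╬─┄┄
··┄─░┄░░█┄╬┄╬
··─╬╬─┄─┄░╬┄┄
·······┄█┄█░┄
·············
█████████████

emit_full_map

╬┄╬┄╬······
┄╬░─█······
░░┄█╬······
┄─╬─┄······
╬╬╬╬░······
╬░╬╬░······
╬█╬╬░······
█╬╬╬┄╬╬┄···
╬┄─█░┄┄╬┄█╬
┄░─┄▲╬░╬┄┄┄
┄┄╬─┄╬─╬─┄┄
┄─░┄░░█┄╬┄╬
─╬╬─┄─┄░╬┄┄
·····┄█┄█░┄
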